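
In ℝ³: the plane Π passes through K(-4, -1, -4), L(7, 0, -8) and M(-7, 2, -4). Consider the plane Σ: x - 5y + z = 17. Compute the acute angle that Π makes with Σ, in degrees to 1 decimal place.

86.7

KL = (11, 1, -4), KM = (-3, 3, 0); a normal to Π is KL × KM = (12, 12, 36).
Using K: Π has equation 12x + 12y + 36z = -204.
cos θ = |n₁·n₂| / (|n₁||n₂|) = |-12| / (√1584 · √27).
θ = arccos(0.05803) ≈ 86.7°.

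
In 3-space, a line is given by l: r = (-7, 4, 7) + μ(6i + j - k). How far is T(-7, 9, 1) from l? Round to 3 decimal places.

7.604

Taking (-7, 4, 7) on l with direction v = (6, 1, -1): w = T − (-7, 4, 7) = (0, 5, -6), and w × v = (1, -36, -30).
Distance = |w × v| / |v| = √2197 / √38 ≈ 7.604.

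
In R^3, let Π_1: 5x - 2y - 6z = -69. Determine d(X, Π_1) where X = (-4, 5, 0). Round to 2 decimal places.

n·X − d = (5)·(-4) + (-2)·(5) + (-6)·(0) − (-69) = 39; |n| = √65.
Distance = |39| / √65 = 39/√65 ≈ 4.84.

4.84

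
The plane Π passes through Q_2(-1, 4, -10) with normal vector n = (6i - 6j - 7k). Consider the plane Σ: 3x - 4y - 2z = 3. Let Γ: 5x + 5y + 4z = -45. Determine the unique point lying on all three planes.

Π: n·r = n·Q_2 gives 6x - 6y - 7z = 40.
Solving the 3×3 linear system 6x - 6y - 7z = 40, 3x - 4y - 2z = 3, 5x + 5y + 4z = -45 (e.g. by elimination or Cramer's rule, determinant = -149) gives (-3, 2, -10).

(-3, 2, -10)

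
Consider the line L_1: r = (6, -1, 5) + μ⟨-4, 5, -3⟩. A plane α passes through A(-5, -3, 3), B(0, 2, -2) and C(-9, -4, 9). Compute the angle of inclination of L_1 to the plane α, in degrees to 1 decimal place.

63.5

AB = (5, 5, -5), AC = (-4, -1, 6); a normal to α is AB × AC = (25, -10, 15).
Using A: α has equation 25x - 10y + 15z = -50.
sin θ = |n·v| / (|n||v|) = |-195| / (√950 · √50) = 0.89472.
θ ≈ 63.5°.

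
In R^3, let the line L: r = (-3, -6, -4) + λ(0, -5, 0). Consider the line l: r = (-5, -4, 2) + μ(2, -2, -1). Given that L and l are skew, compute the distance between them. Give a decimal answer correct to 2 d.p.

Common perpendicular direction n = (0, -5, 0) × (2, -2, -1) = (5, 0, 10).
With w = (-5, -4, 2) − (-3, -6, -4) = (-2, 2, 6), w · n = 50.
Distance = |w · n| / |n| = |50| / √125 ≈ 4.47.

4.47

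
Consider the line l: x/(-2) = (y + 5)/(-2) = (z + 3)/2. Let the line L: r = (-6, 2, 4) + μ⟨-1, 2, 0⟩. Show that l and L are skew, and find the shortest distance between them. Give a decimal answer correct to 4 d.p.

l has direction (-2, -2, 2) through (0, -5, -3).
Common perpendicular direction n = (-2, -2, 2) × (-1, 2, 0) = (-4, -2, -6).
With w = (-6, 2, 4) − (0, -5, -3) = (-6, 7, 7), w · n = -32.
Since n ≠ 0 the lines are not parallel, and w · n = -32 ≠ 0 so they do not intersect; hence they are skew.
Distance = |w · n| / |n| = |-32| / √56 ≈ 4.2762.

4.2762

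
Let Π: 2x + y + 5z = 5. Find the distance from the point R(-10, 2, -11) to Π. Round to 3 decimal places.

n·R − d = (2)·(-10) + (1)·(2) + (5)·(-11) − 5 = -78; |n| = √30.
Distance = |-78| / √30 = 78/√30 ≈ 14.241.

14.241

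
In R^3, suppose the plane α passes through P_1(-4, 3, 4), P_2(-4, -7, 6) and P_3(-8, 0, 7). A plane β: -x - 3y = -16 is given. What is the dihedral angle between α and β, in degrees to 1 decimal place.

P_1P_2 = (0, -10, 2), P_1P_3 = (-4, -3, 3); a normal to α is P_1P_2 × P_1P_3 = (-24, -8, -40).
Using P_1: α has equation -24x - 8y - 40z = -88.
cos θ = |n₁·n₂| / (|n₁||n₂|) = |48| / (√2240 · √10).
θ = arccos(0.32071) ≈ 71.3°.

71.3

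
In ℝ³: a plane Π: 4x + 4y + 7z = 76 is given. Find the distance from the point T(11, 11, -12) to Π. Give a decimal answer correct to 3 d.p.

n·T − d = (4)·(11) + (4)·(11) + (7)·(-12) − 76 = -72; |n| = √81.
Distance = |-72| / √81 = 72/√81 ≈ 8.000.

8.000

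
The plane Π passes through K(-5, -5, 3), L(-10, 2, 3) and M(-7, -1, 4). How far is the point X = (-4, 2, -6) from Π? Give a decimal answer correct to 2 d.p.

KL = (-5, 7, 0), KM = (-2, 4, 1); a normal to Π is KL × KM = (7, 5, -6).
Using K: Π has equation 7x + 5y - 6z = -78.
n·X − d = (7)·(-4) + (5)·(2) + (-6)·(-6) − (-78) = 96; |n| = √110.
Distance = |96| / √110 = 96/√110 ≈ 9.15.

9.15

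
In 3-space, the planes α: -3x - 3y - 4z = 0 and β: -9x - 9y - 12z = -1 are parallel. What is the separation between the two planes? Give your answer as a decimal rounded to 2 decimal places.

0.06

Rescale β by 1/3: -3x - 3y - 4z = -1/3. Then distance = |0 − (-1/3)| / √34 ≈ 0.06.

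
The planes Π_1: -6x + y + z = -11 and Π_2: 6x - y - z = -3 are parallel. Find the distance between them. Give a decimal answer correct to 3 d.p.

2.271

Rescale Π_2 by 1/(-1): -6x + y + z = 3. Then distance = |-11 − 3| / √38 ≈ 2.271.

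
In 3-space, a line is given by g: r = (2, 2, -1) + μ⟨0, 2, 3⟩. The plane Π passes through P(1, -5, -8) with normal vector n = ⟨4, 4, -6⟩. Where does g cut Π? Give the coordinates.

(2, 0, -4)

Π: n·r = n·P gives 4x + 4y - 6z = 32.
Substitute r = (2, 2, -1) + t(0, 2, 3) into the plane: 22 + (-10)t = 32, so t = -1.
Intersection: (2, 2, -1) + (-1)·(0, 2, 3) = (2, 0, -4).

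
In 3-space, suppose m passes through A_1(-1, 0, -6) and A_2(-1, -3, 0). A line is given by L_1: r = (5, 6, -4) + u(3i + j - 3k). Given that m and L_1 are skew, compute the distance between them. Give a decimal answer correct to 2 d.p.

7.08

A direction vector for m is A_2 − A_1 = (0, -3, 6).
Common perpendicular direction n = (0, -3, 6) × (3, 1, -3) = (3, 18, 9).
With w = (5, 6, -4) − (-1, 0, -6) = (6, 6, 2), w · n = 144.
Distance = |w · n| / |n| = |144| / √414 ≈ 7.08.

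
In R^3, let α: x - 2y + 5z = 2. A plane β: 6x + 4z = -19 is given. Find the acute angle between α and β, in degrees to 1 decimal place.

cos θ = |n₁·n₂| / (|n₁||n₂|) = |26| / (√30 · √52).
θ = arccos(0.65828) ≈ 48.8°.

48.8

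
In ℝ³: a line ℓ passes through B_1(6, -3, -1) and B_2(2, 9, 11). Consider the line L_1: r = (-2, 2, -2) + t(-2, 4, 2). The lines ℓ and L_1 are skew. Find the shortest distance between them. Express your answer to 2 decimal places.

A direction vector for ℓ is B_2 − B_1 = (-4, 12, 12).
Common perpendicular direction n = (-4, 12, 12) × (-2, 4, 2) = (-24, -16, 8).
With w = (-2, 2, -2) − (6, -3, -1) = (-8, 5, -1), w · n = 104.
Distance = |w · n| / |n| = |104| / √896 ≈ 3.47.

3.47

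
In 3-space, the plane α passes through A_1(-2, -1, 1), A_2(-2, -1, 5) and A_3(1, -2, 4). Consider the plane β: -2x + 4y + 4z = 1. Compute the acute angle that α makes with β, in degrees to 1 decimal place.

58.2

A_1A_2 = (0, 0, 4), A_1A_3 = (3, -1, 3); a normal to α is A_1A_2 × A_1A_3 = (4, 12, 0).
Using A_1: α has equation 4x + 12y = -20.
cos θ = |n₁·n₂| / (|n₁||n₂|) = |40| / (√160 · √36).
θ = arccos(0.52705) ≈ 58.2°.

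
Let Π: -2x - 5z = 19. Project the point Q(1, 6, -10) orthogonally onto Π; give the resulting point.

(3, 6, -5)

Foot = Q − λn with λ = (n·Q − d)/|n|² = (48 − 19)/29 = 1.
Foot = (1, 6, -10) − 1·(-2, 0, -5) = (3, 6, -5).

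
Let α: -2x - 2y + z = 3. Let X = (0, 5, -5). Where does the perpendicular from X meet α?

Foot = X − λn with λ = (n·X − d)/|n|² = (-15 − 3)/9 = -2.
Foot = (0, 5, -5) − (-2)·(-2, -2, 1) = (-4, 1, -3).

(-4, 1, -3)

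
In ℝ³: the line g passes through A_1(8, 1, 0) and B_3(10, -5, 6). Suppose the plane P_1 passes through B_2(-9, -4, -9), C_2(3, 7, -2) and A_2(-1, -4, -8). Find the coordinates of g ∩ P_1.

(7, 4, -3)

A direction vector for g is B_3 − A_1 = (2, -6, 6).
B_2C_2 = (12, 11, 7), B_2A_2 = (8, 0, 1); a normal to P_1 is B_2C_2 × B_2A_2 = (11, 44, -88).
Using B_2: P_1 has equation 11x + 44y - 88z = 517.
Substitute r = (8, 1, 0) + t(2, -6, 6) into the plane: 132 + (-770)t = 517, so t = -1/2.
Intersection: (8, 1, 0) + (-1/2)·(2, -6, 6) = (7, 4, -3).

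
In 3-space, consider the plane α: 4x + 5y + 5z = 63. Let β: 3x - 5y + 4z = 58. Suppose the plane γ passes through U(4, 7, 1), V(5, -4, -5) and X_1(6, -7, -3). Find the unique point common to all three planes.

(7, -1, 8)

UV = (1, -11, -6), UX_1 = (2, -14, -4); a normal to γ is UV × UX_1 = (-40, -8, 8).
Using U: γ has equation -40x - 8y + 8z = -208.
Solving the 3×3 linear system 4x + 5y + 5z = 63, 3x - 5y + 4z = 58, -40x - 8y + 8z = -208 (e.g. by elimination or Cramer's rule, determinant = -2072) gives (7, -1, 8).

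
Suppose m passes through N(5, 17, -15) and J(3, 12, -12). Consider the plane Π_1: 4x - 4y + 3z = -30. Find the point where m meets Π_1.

(-1, 2, -6)

A direction vector for m is J − N = (-2, -5, 3).
Substitute r = (5, 17, -15) + t(-2, -5, 3) into the plane: -93 + 21t = -30, so t = 3.
Intersection: (5, 17, -15) + 3·(-2, -5, 3) = (-1, 2, -6).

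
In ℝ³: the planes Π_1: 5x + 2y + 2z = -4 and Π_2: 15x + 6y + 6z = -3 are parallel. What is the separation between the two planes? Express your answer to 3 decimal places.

Rescale Π_2 by 1/3: 5x + 2y + 2z = -1. Then distance = |-4 − (-1)| / √33 ≈ 0.522.

0.522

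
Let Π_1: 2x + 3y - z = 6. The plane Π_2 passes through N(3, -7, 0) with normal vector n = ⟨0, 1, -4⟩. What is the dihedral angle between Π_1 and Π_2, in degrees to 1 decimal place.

Π_2: n·r = n·N gives y - 4z = -7.
cos θ = |n₁·n₂| / (|n₁||n₂|) = |7| / (√14 · √17).
θ = arccos(0.45374) ≈ 63.0°.

63.0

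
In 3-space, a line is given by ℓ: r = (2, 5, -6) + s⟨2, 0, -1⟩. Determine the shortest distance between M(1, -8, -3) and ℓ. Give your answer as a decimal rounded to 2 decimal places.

Taking (2, 5, -6) on ℓ with direction v = (2, 0, -1): w = M − (2, 5, -6) = (-1, -13, 3), and w × v = (13, 5, 26).
Distance = |w × v| / |v| = √870 / √5 ≈ 13.19.

13.19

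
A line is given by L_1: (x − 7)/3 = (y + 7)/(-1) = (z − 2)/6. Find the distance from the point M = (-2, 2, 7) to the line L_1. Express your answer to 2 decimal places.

13.65

L_1 has direction (3, -1, 6) through (7, -7, 2).
Taking (7, -7, 2) on L_1 with direction v = (3, -1, 6): w = M − (7, -7, 2) = (-9, 9, 5), and w × v = (59, 69, -18).
Distance = |w × v| / |v| = √8566 / √46 ≈ 13.65.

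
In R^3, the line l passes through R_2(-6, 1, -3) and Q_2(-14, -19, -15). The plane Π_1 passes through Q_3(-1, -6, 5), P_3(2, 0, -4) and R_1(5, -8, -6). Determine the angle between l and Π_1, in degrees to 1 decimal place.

A direction vector for l is Q_2 − R_2 = (-8, -20, -12).
Q_3P_3 = (3, 6, -9), Q_3R_1 = (6, -2, -11); a normal to Π_1 is Q_3P_3 × Q_3R_1 = (-84, -21, -42).
Using Q_3: Π_1 has equation -84x - 21y - 42z = 0.
sin θ = |n·v| / (|n||v|) = |1596| / (√9261 · √608) = 0.67259.
θ ≈ 42.3°.

42.3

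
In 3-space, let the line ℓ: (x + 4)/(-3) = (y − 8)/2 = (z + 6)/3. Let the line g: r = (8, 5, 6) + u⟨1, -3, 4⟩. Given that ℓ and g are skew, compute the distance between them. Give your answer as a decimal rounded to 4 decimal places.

10.2412

ℓ has direction (-3, 2, 3) through (-4, 8, -6).
Common perpendicular direction n = (-3, 2, 3) × (1, -3, 4) = (17, 15, 7).
With w = (8, 5, 6) − (-4, 8, -6) = (12, -3, 12), w · n = 243.
Distance = |w · n| / |n| = |243| / √563 ≈ 10.2412.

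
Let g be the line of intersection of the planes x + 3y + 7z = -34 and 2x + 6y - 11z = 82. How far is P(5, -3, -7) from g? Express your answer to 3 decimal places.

Direction of g: (1, 3, 7) × (2, 6, -11) = (-75, 25, 0).
A point on g: solving the two plane equations with x = 2 gives (2, 2, -6).
Taking (2, 2, -6) on g with direction v = (-75, 25, 0): w = P − (2, 2, -6) = (3, -5, -1), and w × v = (25, 75, -300).
Distance = |w × v| / |v| = √96250 / √6250 ≈ 3.924.

3.924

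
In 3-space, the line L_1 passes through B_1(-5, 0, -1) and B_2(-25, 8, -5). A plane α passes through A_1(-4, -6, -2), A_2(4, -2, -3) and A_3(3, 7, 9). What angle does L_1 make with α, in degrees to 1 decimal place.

A direction vector for L_1 is B_2 − B_1 = (-20, 8, -4).
A_1A_2 = (8, 4, -1), A_1A_3 = (7, 13, 11); a normal to α is A_1A_2 × A_1A_3 = (57, -95, 76).
Using A_1: α has equation 57x - 95y + 76z = 190.
sin θ = |n·v| / (|n||v|) = |-2204| / (√18050 · √480) = 0.74878.
θ ≈ 48.5°.

48.5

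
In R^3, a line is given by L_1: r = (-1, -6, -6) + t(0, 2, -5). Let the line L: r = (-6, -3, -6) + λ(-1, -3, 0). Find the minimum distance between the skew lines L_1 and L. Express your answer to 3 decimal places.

Common perpendicular direction n = (0, 2, -5) × (-1, -3, 0) = (-15, 5, 2).
With w = (-6, -3, -6) − (-1, -6, -6) = (-5, 3, 0), w · n = 90.
Distance = |w · n| / |n| = |90| / √254 ≈ 5.647.

5.647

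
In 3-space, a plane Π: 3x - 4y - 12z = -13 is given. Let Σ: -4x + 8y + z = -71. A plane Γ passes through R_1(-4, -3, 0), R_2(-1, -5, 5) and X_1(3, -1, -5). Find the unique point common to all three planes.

R_1R_2 = (3, -2, 5), R_1X_1 = (7, 2, -5); a normal to Γ is R_1R_2 × R_1X_1 = (0, 50, 20).
Using R_1: Γ has equation 50y + 20z = -150.
Solving the 3×3 linear system 3x - 4y - 12z = -13, -4x + 8y + z = -71, 50y + 20z = -150 (e.g. by elimination or Cramer's rule, determinant = 2410) gives (9, -5, 5).

(9, -5, 5)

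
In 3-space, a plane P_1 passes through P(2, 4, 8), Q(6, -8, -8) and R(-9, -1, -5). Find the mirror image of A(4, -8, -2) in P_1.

(6, -2, -6)

PQ = (4, -12, -16), PR = (-11, -5, -13); a normal to P_1 is PQ × PR = (76, 228, -152).
Using P: P_1 has equation 76x + 228y - 152z = -152.
λ = (n·A − d)/|n|² = (-1216 − (-152))/80864 = -1/76.
Reflection = A − 2λn = (4, -8, -2) − (-1/38)·(76, 228, -152) = (6, -2, -6).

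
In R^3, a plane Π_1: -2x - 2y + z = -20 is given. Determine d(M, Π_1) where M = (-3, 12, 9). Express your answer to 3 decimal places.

n·M − d = (-2)·(-3) + (-2)·(12) + (1)·(9) − (-20) = 11; |n| = √9.
Distance = |11| / √9 = 11/√9 ≈ 3.667.

3.667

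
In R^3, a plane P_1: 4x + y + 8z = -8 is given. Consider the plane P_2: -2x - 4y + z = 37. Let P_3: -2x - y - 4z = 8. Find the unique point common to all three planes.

Solving the 3×3 linear system 4x + y + 8z = -8, -2x - 4y + z = 37, -2x - y - 4z = 8 (e.g. by elimination or Cramer's rule, determinant = 10) gives (-2, -8, 1).

(-2, -8, 1)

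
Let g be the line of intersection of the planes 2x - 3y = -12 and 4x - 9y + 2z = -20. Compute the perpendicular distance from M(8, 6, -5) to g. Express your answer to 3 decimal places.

15.215

Direction of g: (2, -3, 0) × (4, -9, 2) = (-6, -4, -6).
A point on g: solving the two plane equations with x = -3 gives (-3, 2, 5).
Taking (-3, 2, 5) on g with direction v = (-6, -4, -6): w = M − (-3, 2, 5) = (11, 4, -10), and w × v = (-64, 126, -20).
Distance = |w × v| / |v| = √20372 / √88 ≈ 15.215.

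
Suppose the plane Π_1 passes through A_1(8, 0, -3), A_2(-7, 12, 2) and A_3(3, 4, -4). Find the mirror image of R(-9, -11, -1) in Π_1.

A_1A_2 = (-15, 12, 5), A_1A_3 = (-5, 4, -1); a normal to Π_1 is A_1A_2 × A_1A_3 = (-32, -40, 0).
Using A_1: Π_1 has equation -32x - 40y = -256.
λ = (n·R − d)/|n|² = (728 − (-256))/2624 = 3/8.
Reflection = R − 2λn = (-9, -11, -1) − (3/4)·(-32, -40, 0) = (15, 19, -1).

(15, 19, -1)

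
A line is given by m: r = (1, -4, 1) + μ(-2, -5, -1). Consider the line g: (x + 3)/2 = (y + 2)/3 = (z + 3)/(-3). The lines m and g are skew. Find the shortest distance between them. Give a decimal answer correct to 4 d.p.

5.1742

g has direction (2, 3, -3) through (-3, -2, -3).
Common perpendicular direction n = (-2, -5, -1) × (2, 3, -3) = (18, -8, 4).
With w = (-3, -2, -3) − (1, -4, 1) = (-4, 2, -4), w · n = -104.
Distance = |w · n| / |n| = |-104| / √404 ≈ 5.1742.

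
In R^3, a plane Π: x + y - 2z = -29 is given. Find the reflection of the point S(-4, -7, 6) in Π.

(-6, -9, 10)

λ = (n·S − d)/|n|² = (-23 − (-29))/6 = 1.
Reflection = S − 2λn = (-4, -7, 6) − 2·(1, 1, -2) = (-6, -9, 10).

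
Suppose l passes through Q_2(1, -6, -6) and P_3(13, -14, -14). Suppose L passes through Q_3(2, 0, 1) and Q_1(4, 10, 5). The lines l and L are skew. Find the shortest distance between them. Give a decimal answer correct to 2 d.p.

A direction vector for l is P_3 − Q_2 = (12, -8, -8).
A direction vector for L is Q_1 − Q_3 = (2, 10, 4).
Common perpendicular direction n = (12, -8, -8) × (2, 10, 4) = (48, -64, 136).
With w = (2, 0, 1) − (1, -6, -6) = (1, 6, 7), w · n = 616.
Distance = |w · n| / |n| = |616| / √24896 ≈ 3.90.

3.90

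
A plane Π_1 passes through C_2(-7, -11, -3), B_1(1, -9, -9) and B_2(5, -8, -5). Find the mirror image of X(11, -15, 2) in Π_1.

C_2B_1 = (8, 2, -6), C_2B_2 = (12, 3, -2); a normal to Π_1 is C_2B_1 × C_2B_2 = (14, -56, 0).
Using C_2: Π_1 has equation 14x - 56y = 518.
λ = (n·X − d)/|n|² = (994 − 518)/3332 = 1/7.
Reflection = X − 2λn = (11, -15, 2) − (2/7)·(14, -56, 0) = (7, 1, 2).

(7, 1, 2)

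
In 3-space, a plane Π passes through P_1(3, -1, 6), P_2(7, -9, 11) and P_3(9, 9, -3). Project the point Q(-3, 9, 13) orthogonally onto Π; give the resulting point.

P_1P_2 = (4, -8, 5), P_1P_3 = (6, 10, -9); a normal to Π is P_1P_2 × P_1P_3 = (22, 66, 88).
Using P_1: Π has equation 22x + 66y + 88z = 528.
Foot = Q − λn with λ = (n·Q − d)/|n|² = (1672 − 528)/12584 = 1/11.
Foot = (-3, 9, 13) − (1/11)·(22, 66, 88) = (-5, 3, 5).

(-5, 3, 5)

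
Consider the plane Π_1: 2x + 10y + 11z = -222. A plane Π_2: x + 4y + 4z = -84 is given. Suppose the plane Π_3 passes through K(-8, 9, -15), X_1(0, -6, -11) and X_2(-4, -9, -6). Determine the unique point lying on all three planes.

KX_1 = (8, -15, 4), KX_2 = (4, -18, 9); a normal to Π_3 is KX_1 × KX_2 = (-63, -56, -84).
Using K: Π_3 has equation -63x - 56y - 84z = 1260.
Solving the 3×3 linear system 2x + 10y + 11z = -222, x + 4y + 4z = -84, -63x - 56y - 84z = 1260 (e.g. by elimination or Cramer's rule, determinant = 252) gives (4, -12, -10).

(4, -12, -10)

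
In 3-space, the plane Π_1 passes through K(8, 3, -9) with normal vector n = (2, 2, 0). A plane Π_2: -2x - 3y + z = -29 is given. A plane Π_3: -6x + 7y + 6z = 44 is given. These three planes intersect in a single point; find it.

Π_1: n·r = n·K gives 2x + 2y = 22.
Solving the 3×3 linear system 2x + 2y = 22, -2x - 3y + z = -29, -6x + 7y + 6z = 44 (e.g. by elimination or Cramer's rule, determinant = -38) gives (3, 8, 1).

(3, 8, 1)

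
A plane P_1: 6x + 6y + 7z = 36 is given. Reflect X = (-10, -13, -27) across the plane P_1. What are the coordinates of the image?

(26, 23, 15)

λ = (n·X − d)/|n|² = (-327 − 36)/121 = -3.
Reflection = X − 2λn = (-10, -13, -27) − (-6)·(6, 6, 7) = (26, 23, 15).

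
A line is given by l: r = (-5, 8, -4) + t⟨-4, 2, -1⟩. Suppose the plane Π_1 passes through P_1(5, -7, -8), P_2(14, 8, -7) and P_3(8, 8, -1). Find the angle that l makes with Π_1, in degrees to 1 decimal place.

P_1P_2 = (9, 15, 1), P_1P_3 = (3, 15, 7); a normal to Π_1 is P_1P_2 × P_1P_3 = (90, -60, 90).
Using P_1: Π_1 has equation 90x - 60y + 90z = 150.
sin θ = |n·v| / (|n||v|) = |-570| / (√19800 · √21) = 0.88396.
θ ≈ 62.1°.

62.1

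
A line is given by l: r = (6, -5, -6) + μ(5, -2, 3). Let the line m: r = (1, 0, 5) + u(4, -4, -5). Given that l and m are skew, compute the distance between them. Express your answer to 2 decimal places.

1.28

Common perpendicular direction n = (5, -2, 3) × (4, -4, -5) = (22, 37, -12).
With w = (1, 0, 5) − (6, -5, -6) = (-5, 5, 11), w · n = -57.
Distance = |w · n| / |n| = |-57| / √1997 ≈ 1.28.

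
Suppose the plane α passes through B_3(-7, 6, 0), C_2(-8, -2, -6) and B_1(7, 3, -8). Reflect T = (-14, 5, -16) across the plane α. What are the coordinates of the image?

(-6, -11, 4)

B_3C_2 = (-1, -8, -6), B_3B_1 = (14, -3, -8); a normal to α is B_3C_2 × B_3B_1 = (46, -92, 115).
Using B_3: α has equation 46x - 92y + 115z = -874.
λ = (n·T − d)/|n|² = (-2944 − (-874))/23805 = -2/23.
Reflection = T − 2λn = (-14, 5, -16) − (-4/23)·(46, -92, 115) = (-6, -11, 4).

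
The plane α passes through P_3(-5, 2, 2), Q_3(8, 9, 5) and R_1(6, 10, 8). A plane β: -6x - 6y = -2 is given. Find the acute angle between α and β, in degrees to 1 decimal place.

69.9

P_3Q_3 = (13, 7, 3), P_3R_1 = (11, 8, 6); a normal to α is P_3Q_3 × P_3R_1 = (18, -45, 27).
Using P_3: α has equation 18x - 45y + 27z = -126.
cos θ = |n₁·n₂| / (|n₁||n₂|) = |162| / (√3078 · √72).
θ = arccos(0.34412) ≈ 69.9°.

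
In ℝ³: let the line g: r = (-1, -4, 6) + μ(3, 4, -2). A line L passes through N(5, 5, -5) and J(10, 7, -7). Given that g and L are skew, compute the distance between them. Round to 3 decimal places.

6.225

A direction vector for L is J − N = (5, 2, -2).
Common perpendicular direction n = (3, 4, -2) × (5, 2, -2) = (-4, -4, -14).
With w = (5, 5, -5) − (-1, -4, 6) = (6, 9, -11), w · n = 94.
Distance = |w · n| / |n| = |94| / √228 ≈ 6.225.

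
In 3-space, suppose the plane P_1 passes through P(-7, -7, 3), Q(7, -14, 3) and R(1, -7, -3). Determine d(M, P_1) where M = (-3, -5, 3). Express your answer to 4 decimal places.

PQ = (14, -7, 0), PR = (8, 0, -6); a normal to P_1 is PQ × PR = (42, 84, 56).
Using P: P_1 has equation 42x + 84y + 56z = -714.
n·M − d = (42)·(-3) + (84)·(-5) + (56)·(3) − (-714) = 336; |n| = √11956.
Distance = |336| / √11956 = 336/√11956 ≈ 3.0729.

3.0729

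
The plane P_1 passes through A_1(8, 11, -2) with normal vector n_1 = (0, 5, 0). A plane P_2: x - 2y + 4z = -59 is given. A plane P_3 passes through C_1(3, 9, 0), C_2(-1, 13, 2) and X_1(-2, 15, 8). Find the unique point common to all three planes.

P_1: n_1·r = n_1·A_1 gives 5y = 55.
C_1C_2 = (-4, 4, 2), C_1X_1 = (-5, 6, 8); a normal to P_3 is C_1C_2 × C_1X_1 = (20, 22, -4).
Using C_1: P_3 has equation 20x + 22y - 4z = 258.
Solving the 3×3 linear system 5y = 55, x - 2y + 4z = -59, 20x + 22y - 4z = 258 (e.g. by elimination or Cramer's rule, determinant = 420) gives (-1, 11, -9).

(-1, 11, -9)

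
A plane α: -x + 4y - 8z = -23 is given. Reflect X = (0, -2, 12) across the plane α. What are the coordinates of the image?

λ = (n·X − d)/|n|² = (-104 − (-23))/81 = -1.
Reflection = X − 2λn = (0, -2, 12) − (-2)·(-1, 4, -8) = (-2, 6, -4).

(-2, 6, -4)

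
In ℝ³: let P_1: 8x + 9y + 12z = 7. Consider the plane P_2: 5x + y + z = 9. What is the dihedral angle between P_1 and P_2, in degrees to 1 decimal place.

46.3

cos θ = |n₁·n₂| / (|n₁||n₂|) = |61| / (√289 · √27).
θ = arccos(0.69056) ≈ 46.3°.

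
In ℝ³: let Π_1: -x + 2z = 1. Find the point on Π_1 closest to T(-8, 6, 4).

(-5, 6, -2)

Foot = T − λn with λ = (n·T − d)/|n|² = (16 − 1)/5 = 3.
Foot = (-8, 6, 4) − 3·(-1, 0, 2) = (-5, 6, -2).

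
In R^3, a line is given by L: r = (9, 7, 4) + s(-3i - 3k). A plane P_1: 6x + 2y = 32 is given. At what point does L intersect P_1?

(3, 7, -2)

Substitute r = (9, 7, 4) + t(-3, 0, -3) into the plane: 68 + (-18)t = 32, so t = 2.
Intersection: (9, 7, 4) + 2·(-3, 0, -3) = (3, 7, -2).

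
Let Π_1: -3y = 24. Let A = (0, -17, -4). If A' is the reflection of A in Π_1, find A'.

λ = (n·A − d)/|n|² = (51 − 24)/9 = 3.
Reflection = A − 2λn = (0, -17, -4) − 6·(0, -3, 0) = (0, 1, -4).

(0, 1, -4)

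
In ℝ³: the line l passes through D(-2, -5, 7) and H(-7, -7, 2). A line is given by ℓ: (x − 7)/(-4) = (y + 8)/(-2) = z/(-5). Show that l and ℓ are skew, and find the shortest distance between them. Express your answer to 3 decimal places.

A direction vector for l is H − D = (-5, -2, -5).
ℓ has direction (-4, -2, -5) through (7, -8, 0).
Common perpendicular direction n = (-5, -2, -5) × (-4, -2, -5) = (0, -5, 2).
With w = (7, -8, 0) − (-2, -5, 7) = (9, -3, -7), w · n = 1.
Since n ≠ 0 the lines are not parallel, and w · n = 1 ≠ 0 so they do not intersect; hence they are skew.
Distance = |w · n| / |n| = |1| / √29 ≈ 0.186.

0.186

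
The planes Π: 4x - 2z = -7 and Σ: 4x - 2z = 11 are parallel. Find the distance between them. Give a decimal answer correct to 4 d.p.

Same normal n = (4, 0, -2) with |n| = √20; distance = |-7 − 11| / |n| = 18/√20 ≈ 4.0249.

4.0249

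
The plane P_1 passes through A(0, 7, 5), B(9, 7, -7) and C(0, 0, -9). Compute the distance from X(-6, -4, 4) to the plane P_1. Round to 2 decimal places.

AB = (9, 0, -12), AC = (0, -7, -14); a normal to P_1 is AB × AC = (-84, 126, -63).
Using A: P_1 has equation -84x + 126y - 63z = 567.
n·X − d = (-84)·(-6) + (126)·(-4) + (-63)·(4) − 567 = -819; |n| = √26901.
Distance = |-819| / √26901 = 819/√26901 ≈ 4.99.

4.99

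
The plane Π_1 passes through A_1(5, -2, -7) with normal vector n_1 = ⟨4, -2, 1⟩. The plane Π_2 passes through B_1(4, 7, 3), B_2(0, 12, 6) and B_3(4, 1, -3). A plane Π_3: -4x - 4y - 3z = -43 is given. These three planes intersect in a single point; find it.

(6, 4, 1)

Π_1: n_1·r = n_1·A_1 gives 4x - 2y + z = 17.
B_1B_2 = (-4, 5, 3), B_1B_3 = (0, -6, -6); a normal to Π_2 is B_1B_2 × B_1B_3 = (-12, -24, 24).
Using B_1: Π_2 has equation -12x - 24y + 24z = -144.
Solving the 3×3 linear system 4x - 2y + z = 17, -12x - 24y + 24z = -144, -4x - 4y - 3z = -43 (e.g. by elimination or Cramer's rule, determinant = 888) gives (6, 4, 1).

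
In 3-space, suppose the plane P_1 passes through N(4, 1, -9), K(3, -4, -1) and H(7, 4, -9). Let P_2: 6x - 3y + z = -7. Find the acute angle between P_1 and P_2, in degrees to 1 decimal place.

NK = (-1, -5, 8), NH = (3, 3, 0); a normal to P_1 is NK × NH = (-24, 24, 12).
Using N: P_1 has equation -24x + 24y + 12z = -180.
cos θ = |n₁·n₂| / (|n₁||n₂|) = |-204| / (√1296 · √46).
θ = arccos(0.83550) ≈ 33.3°.

33.3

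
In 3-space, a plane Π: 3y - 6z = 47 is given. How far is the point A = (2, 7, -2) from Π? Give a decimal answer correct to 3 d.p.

n·A − d = (0)·(2) + (3)·(7) + (-6)·(-2) − 47 = -14; |n| = √45.
Distance = |-14| / √45 = 14/√45 ≈ 2.087.

2.087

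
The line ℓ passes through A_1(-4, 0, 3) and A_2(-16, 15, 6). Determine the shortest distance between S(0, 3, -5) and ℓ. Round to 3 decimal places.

A direction vector for ℓ is A_2 − A_1 = (-12, 15, 3).
Taking (-4, 0, 3) on ℓ with direction v = (-12, 15, 3): w = S − (-4, 0, 3) = (4, 3, -8), and w × v = (129, 84, 96).
Distance = |w × v| / |v| = √32913 / √378 ≈ 9.331.

9.331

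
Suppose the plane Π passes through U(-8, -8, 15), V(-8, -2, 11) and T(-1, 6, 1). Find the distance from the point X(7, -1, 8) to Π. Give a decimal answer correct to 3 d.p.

5.578

UV = (0, 6, -4), UT = (7, 14, -14); a normal to Π is UV × UT = (-28, -28, -42).
Using U: Π has equation -28x - 28y - 42z = -182.
n·X − d = (-28)·(7) + (-28)·(-1) + (-42)·(8) − (-182) = -322; |n| = √3332.
Distance = |-322| / √3332 = 322/√3332 ≈ 5.578.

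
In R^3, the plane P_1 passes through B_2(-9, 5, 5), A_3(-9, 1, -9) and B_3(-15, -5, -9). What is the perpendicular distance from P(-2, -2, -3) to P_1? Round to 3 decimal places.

8.119

B_2A_3 = (0, -4, -14), B_2B_3 = (-6, -10, -14); a normal to P_1 is B_2A_3 × B_2B_3 = (-84, 84, -24).
Using B_2: P_1 has equation -84x + 84y - 24z = 1056.
n·P − d = (-84)·(-2) + (84)·(-2) + (-24)·(-3) − 1056 = -984; |n| = √14688.
Distance = |-984| / √14688 = 984/√14688 ≈ 8.119.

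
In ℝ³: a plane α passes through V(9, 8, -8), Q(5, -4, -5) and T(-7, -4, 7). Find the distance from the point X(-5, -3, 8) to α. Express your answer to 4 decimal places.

2.0588

VQ = (-4, -12, 3), VT = (-16, -12, 15); a normal to α is VQ × VT = (-144, 12, -144).
Using V: α has equation -144x + 12y - 144z = -48.
n·X − d = (-144)·(-5) + (12)·(-3) + (-144)·(8) − (-48) = -420; |n| = √41616.
Distance = |-420| / √41616 = 420/√41616 ≈ 2.0588.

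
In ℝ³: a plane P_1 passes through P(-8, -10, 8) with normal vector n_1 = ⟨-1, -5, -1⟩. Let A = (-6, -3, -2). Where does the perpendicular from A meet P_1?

(-7, -8, -3)

P_1: n_1·r = n_1·P gives -x - 5y - z = 50.
Foot = A − λn with λ = (n·A − d)/|n|² = (23 − 50)/27 = -1.
Foot = (-6, -3, -2) − (-1)·(-1, -5, -1) = (-7, -8, -3).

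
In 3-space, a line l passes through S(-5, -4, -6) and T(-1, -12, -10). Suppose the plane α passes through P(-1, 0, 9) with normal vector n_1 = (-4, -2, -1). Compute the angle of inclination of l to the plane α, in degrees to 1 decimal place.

5.1

A direction vector for l is T − S = (4, -8, -4).
α: n_1·r = n_1·P gives -4x - 2y - z = -5.
sin θ = |n·v| / (|n||v|) = |4| / (√21 · √96) = 0.08909.
θ ≈ 5.1°.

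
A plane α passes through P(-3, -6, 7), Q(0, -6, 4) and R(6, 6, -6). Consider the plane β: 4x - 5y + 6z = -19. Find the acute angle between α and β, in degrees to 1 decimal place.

PQ = (3, 0, -3), PR = (9, 12, -13); a normal to α is PQ × PR = (36, 12, 36).
Using P: α has equation 36x + 12y + 36z = 72.
cos θ = |n₁·n₂| / (|n₁||n₂|) = |300| / (√2736 · √77).
θ = arccos(0.65361) ≈ 49.2°.

49.2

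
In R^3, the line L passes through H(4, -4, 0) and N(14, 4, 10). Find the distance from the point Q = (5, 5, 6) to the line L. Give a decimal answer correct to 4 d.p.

6.4515

A direction vector for L is N − H = (10, 8, 10).
Taking (4, -4, 0) on L with direction v = (10, 8, 10): w = Q − (4, -4, 0) = (1, 9, 6), and w × v = (42, 50, -82).
Distance = |w × v| / |v| = √10988 / √264 ≈ 6.4515.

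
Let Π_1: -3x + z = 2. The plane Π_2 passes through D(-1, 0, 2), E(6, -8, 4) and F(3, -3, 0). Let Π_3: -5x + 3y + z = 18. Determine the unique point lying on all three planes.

(-2, 4, -4)

DE = (7, -8, 2), DF = (4, -3, -2); a normal to Π_2 is DE × DF = (22, 22, 11).
Using D: Π_2 has equation 22x + 22y + 11z = 0.
Solving the 3×3 linear system -3x + z = 2, 22x + 22y + 11z = 0, -5x + 3y + z = 18 (e.g. by elimination or Cramer's rule, determinant = 209) gives (-2, 4, -4).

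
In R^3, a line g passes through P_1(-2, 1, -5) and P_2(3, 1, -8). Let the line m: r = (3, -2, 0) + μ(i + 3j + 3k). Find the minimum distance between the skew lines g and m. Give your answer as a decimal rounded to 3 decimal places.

6.932

A direction vector for g is P_2 − P_1 = (5, 0, -3).
Common perpendicular direction n = (5, 0, -3) × (1, 3, 3) = (9, -18, 15).
With w = (3, -2, 0) − (-2, 1, -5) = (5, -3, 5), w · n = 174.
Distance = |w · n| / |n| = |174| / √630 ≈ 6.932.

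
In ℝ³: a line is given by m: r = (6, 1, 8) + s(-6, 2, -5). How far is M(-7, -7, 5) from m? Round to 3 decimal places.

Taking (6, 1, 8) on m with direction v = (-6, 2, -5): w = M − (6, 1, 8) = (-13, -8, -3), and w × v = (46, -47, -74).
Distance = |w × v| / |v| = √9801 / √65 ≈ 12.279.

12.279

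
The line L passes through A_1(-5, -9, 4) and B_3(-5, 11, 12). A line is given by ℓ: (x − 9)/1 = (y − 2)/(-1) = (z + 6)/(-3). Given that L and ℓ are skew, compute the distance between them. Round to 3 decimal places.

7.817

A direction vector for L is B_3 − A_1 = (0, 20, 8).
ℓ has direction (1, -1, -3) through (9, 2, -6).
Common perpendicular direction n = (0, 20, 8) × (1, -1, -3) = (-52, 8, -20).
With w = (9, 2, -6) − (-5, -9, 4) = (14, 11, -10), w · n = -440.
Distance = |w · n| / |n| = |-440| / √3168 ≈ 7.817.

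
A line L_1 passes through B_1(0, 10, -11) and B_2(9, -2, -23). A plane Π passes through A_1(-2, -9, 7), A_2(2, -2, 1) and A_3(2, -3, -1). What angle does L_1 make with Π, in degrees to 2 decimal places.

A direction vector for L_1 is B_2 − B_1 = (9, -12, -12).
A_1A_2 = (4, 7, -6), A_1A_3 = (4, 6, -8); a normal to Π is A_1A_2 × A_1A_3 = (-20, 8, -4).
Using A_1: Π has equation -20x + 8y - 4z = -60.
sin θ = |n·v| / (|n||v|) = |-228| / (√480 · √369) = 0.54175.
θ ≈ 32.80°.

32.80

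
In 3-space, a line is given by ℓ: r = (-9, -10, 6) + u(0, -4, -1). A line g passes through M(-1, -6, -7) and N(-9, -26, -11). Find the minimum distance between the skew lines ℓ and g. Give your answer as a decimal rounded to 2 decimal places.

12.52

A direction vector for g is N − M = (-8, -20, -4).
Common perpendicular direction n = (0, -4, -1) × (-8, -20, -4) = (-4, 8, -32).
With w = (-1, -6, -7) − (-9, -10, 6) = (8, 4, -13), w · n = 416.
Distance = |w · n| / |n| = |416| / √1104 ≈ 12.52.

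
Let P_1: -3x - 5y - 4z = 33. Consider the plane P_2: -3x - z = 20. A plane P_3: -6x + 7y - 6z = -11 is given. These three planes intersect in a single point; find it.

Solving the 3×3 linear system -3x - 5y - 4z = 33, -3x - z = 20, -6x + 7y - 6z = -11 (e.g. by elimination or Cramer's rule, determinant = 123) gives (-8, -5, 4).

(-8, -5, 4)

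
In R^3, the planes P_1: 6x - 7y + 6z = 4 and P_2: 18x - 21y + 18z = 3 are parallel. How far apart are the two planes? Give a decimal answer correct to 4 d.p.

0.2727

Rescale P_2 by 1/3: 6x - 7y + 6z = 1. Then distance = |4 − 1| / √121 ≈ 0.2727.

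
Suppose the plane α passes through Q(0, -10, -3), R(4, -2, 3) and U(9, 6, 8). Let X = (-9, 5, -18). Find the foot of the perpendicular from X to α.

QR = (4, 8, 6), QU = (9, 16, 11); a normal to α is QR × QU = (-8, 10, -8).
Using Q: α has equation -8x + 10y - 8z = -76.
Foot = X − λn with λ = (n·X − d)/|n|² = (266 − (-76))/228 = 3/2.
Foot = (-9, 5, -18) − (3/2)·(-8, 10, -8) = (3, -10, -6).

(3, -10, -6)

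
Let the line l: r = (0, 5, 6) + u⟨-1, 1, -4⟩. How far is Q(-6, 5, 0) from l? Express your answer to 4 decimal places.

Taking (0, 5, 6) on l with direction v = (-1, 1, -4): w = Q − (0, 5, 6) = (-6, 0, -6), and w × v = (6, -18, -6).
Distance = |w × v| / |v| = √396 / √18 ≈ 4.6904.

4.6904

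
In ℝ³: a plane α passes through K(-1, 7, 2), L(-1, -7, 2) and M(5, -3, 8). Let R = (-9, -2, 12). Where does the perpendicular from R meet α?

(0, -2, 3)

KL = (0, -14, 0), KM = (6, -10, 6); a normal to α is KL × KM = (-84, 0, 84).
Using K: α has equation -84x + 84z = 252.
Foot = R − λn with λ = (n·R − d)/|n|² = (1764 − 252)/14112 = 3/28.
Foot = (-9, -2, 12) − (3/28)·(-84, 0, 84) = (0, -2, 3).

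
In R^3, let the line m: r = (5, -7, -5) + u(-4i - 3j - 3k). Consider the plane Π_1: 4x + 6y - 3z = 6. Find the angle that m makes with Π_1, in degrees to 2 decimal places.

33.30

sin θ = |n·v| / (|n||v|) = |-25| / (√61 · √34) = 0.54895.
θ ≈ 33.30°.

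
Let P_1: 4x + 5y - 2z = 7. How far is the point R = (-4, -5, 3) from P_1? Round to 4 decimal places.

n·R − d = (4)·(-4) + (5)·(-5) + (-2)·(3) − 7 = -54; |n| = √45.
Distance = |-54| / √45 = 54/√45 ≈ 8.0498.

8.0498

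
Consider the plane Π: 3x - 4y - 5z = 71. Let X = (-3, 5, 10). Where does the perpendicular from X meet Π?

Foot = X − λn with λ = (n·X − d)/|n|² = (-79 − 71)/50 = -3.
Foot = (-3, 5, 10) − (-3)·(3, -4, -5) = (6, -7, -5).

(6, -7, -5)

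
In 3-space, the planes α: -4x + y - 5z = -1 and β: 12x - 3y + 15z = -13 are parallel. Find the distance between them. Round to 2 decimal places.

Rescale β by 1/(-3): -4x + y - 5z = 13/3. Then distance = |-1 − (13/3)| / √42 ≈ 0.82.

0.82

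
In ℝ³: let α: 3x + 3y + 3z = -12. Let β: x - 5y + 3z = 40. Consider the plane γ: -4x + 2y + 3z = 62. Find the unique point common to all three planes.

Solving the 3×3 linear system 3x + 3y + 3z = -12, x - 5y + 3z = 40, -4x + 2y + 3z = 62 (e.g. by elimination or Cramer's rule, determinant = -162) gives (-10, -4, 10).

(-10, -4, 10)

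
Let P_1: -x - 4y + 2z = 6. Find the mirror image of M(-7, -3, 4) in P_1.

(-5, 5, 0)

λ = (n·M − d)/|n|² = (27 − 6)/21 = 1.
Reflection = M − 2λn = (-7, -3, 4) − 2·(-1, -4, 2) = (-5, 5, 0).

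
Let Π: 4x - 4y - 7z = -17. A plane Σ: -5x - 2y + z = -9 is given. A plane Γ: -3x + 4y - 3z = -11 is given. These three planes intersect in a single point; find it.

Solving the 3×3 linear system 4x - 4y - 7z = -17, -5x - 2y + z = -9, -3x + 4y - 3z = -11 (e.g. by elimination or Cramer's rule, determinant = 262) gives (2, 1, 3).

(2, 1, 3)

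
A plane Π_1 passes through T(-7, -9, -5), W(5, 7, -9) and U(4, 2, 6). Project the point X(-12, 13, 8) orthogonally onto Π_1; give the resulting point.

TW = (12, 16, -4), TU = (11, 11, 11); a normal to Π_1 is TW × TU = (220, -176, -44).
Using T: Π_1 has equation 220x - 176y - 44z = 264.
Foot = X − λn with λ = (n·X − d)/|n|² = (-5280 − 264)/81312 = -3/44.
Foot = (-12, 13, 8) − (-3/44)·(220, -176, -44) = (3, 1, 5).

(3, 1, 5)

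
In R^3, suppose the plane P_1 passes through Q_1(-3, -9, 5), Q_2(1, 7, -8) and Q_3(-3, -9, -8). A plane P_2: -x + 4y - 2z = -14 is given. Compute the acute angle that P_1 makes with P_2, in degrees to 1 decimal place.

65.0

Q_1Q_2 = (4, 16, -13), Q_1Q_3 = (0, 0, -13); a normal to P_1 is Q_1Q_2 × Q_1Q_3 = (-208, 52, 0).
Using Q_1: P_1 has equation -208x + 52y = 156.
cos θ = |n₁·n₂| / (|n₁||n₂|) = |416| / (√45968 · √21).
θ = arccos(0.42340) ≈ 65.0°.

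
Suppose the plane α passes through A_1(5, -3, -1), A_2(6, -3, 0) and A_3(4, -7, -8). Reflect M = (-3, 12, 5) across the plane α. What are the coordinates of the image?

(-7, 6, 9)

A_1A_2 = (1, 0, 1), A_1A_3 = (-1, -4, -7); a normal to α is A_1A_2 × A_1A_3 = (4, 6, -4).
Using A_1: α has equation 4x + 6y - 4z = 6.
λ = (n·M − d)/|n|² = (40 − 6)/68 = 1/2.
Reflection = M − 2λn = (-3, 12, 5) − 1·(4, 6, -4) = (-7, 6, 9).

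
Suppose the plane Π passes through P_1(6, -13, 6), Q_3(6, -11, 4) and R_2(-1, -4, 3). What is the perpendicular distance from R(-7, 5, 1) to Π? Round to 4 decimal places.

P_1Q_3 = (0, 2, -2), P_1R_2 = (-7, 9, -3); a normal to Π is P_1Q_3 × P_1R_2 = (12, 14, 14).
Using P_1: Π has equation 12x + 14y + 14z = -26.
n·R − d = (12)·(-7) + (14)·(5) + (14)·(1) − (-26) = 26; |n| = √536.
Distance = |26| / √536 = 26/√536 ≈ 1.1230.

1.1230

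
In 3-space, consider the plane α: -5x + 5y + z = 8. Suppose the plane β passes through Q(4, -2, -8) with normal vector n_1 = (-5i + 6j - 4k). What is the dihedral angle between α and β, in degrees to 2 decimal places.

35.53

β: n_1·r = n_1·Q gives -5x + 6y - 4z = 0.
cos θ = |n₁·n₂| / (|n₁||n₂|) = |51| / (√51 · √77).
θ = arccos(0.81384) ≈ 35.53°.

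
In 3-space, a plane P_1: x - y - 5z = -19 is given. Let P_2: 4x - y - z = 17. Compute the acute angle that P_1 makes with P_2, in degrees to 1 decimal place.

63.0

cos θ = |n₁·n₂| / (|n₁||n₂|) = |10| / (√27 · √18).
θ = arccos(0.45361) ≈ 63.0°.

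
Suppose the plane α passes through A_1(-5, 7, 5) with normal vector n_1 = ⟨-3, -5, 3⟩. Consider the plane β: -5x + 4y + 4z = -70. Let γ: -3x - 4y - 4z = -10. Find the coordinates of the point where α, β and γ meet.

(10, -5, 0)

α: n_1·r = n_1·A_1 gives -3x - 5y + 3z = -5.
Solving the 3×3 linear system -3x - 5y + 3z = -5, -5x + 4y + 4z = -70, -3x - 4y - 4z = -10 (e.g. by elimination or Cramer's rule, determinant = 256) gives (10, -5, 0).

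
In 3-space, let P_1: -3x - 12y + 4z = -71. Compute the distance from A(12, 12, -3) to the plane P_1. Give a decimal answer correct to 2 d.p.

9.31

n·A − d = (-3)·(12) + (-12)·(12) + (4)·(-3) − (-71) = -121; |n| = √169.
Distance = |-121| / √169 = 121/√169 ≈ 9.31.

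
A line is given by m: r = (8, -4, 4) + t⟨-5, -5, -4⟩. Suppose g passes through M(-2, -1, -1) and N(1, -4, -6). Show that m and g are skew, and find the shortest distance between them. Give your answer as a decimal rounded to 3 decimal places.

A direction vector for g is N − M = (3, -3, -5).
Common perpendicular direction n = (-5, -5, -4) × (3, -3, -5) = (13, -37, 30).
With w = (-2, -1, -1) − (8, -4, 4) = (-10, 3, -5), w · n = -391.
Since n ≠ 0 the lines are not parallel, and w · n = -391 ≠ 0 so they do not intersect; hence they are skew.
Distance = |w · n| / |n| = |-391| / √2438 ≈ 7.919.

7.919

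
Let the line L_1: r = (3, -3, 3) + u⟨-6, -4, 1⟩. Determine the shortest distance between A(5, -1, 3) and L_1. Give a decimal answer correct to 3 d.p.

0.673

Taking (3, -3, 3) on L_1 with direction v = (-6, -4, 1): w = A − (3, -3, 3) = (2, 2, 0), and w × v = (2, -2, 4).
Distance = |w × v| / |v| = √24 / √53 ≈ 0.673.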